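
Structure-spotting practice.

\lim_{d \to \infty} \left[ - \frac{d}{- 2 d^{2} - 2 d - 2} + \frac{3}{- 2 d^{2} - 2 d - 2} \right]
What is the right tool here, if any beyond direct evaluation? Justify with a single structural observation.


Verdict: dominant-term comparison — divide through by the highest power of d; every lower-order term dies and the dominant terms decide the limit. Viewed as a single quotient this is an ∞/∞ form — an at-infinity application of l'Hôpital's rule would also resolve it; comparing leading growth reads the answer without differentiating.


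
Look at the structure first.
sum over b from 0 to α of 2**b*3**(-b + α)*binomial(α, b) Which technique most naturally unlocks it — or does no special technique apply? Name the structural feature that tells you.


Technique: the binomial theorem — terms weighting binomial(α, b) against matched powers of 2 and 3 reassemble into (2 + 3)^α by the binomial theorem.


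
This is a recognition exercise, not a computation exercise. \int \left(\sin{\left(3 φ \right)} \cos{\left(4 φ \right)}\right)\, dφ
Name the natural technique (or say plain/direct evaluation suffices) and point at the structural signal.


Best approach: a trigonometric identity — mixed-frequency products such as \sin{\left(3 φ \right)} \cos{\left(4 φ \right)} are designed for the product-to-sum formula.


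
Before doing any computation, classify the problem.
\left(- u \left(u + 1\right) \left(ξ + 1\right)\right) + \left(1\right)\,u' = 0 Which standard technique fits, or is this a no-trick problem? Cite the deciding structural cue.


Verdict: separation of variables — solved for the derivative, the right side splits multiplicatively into a function of each variable alone — divide and integrate each side. Rearranged, this also fits the Bernoulli template directly; separation reads the product structure as given.


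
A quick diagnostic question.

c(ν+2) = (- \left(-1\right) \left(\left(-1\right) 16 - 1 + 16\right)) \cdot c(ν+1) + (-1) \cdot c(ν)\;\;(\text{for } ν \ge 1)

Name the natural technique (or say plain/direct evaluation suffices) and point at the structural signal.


Technique: the characteristic-root method — this is the constant-coefficient homogeneous case — the whole solution in ν reduces to a polynomial's roots.


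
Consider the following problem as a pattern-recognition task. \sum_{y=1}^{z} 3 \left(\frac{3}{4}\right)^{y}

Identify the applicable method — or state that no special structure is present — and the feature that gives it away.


Method: the geometric series formula — consecutive terms stand in a fixed index-free ratio — the geometric sum formula closes it.


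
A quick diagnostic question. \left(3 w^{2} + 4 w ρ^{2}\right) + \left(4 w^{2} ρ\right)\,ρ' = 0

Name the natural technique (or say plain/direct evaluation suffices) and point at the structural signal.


Method: the exact-equation method — because the two cross partials coincide, the form is conservative as written — recover its potential in (w, ρ).


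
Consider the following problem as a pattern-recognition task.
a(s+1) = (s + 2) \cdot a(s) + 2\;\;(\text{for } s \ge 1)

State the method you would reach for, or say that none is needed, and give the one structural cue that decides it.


Verdict: a summation factor — an index-dependent multiplier s + 2 rules out characteristic roots; a summation factor converts it to a pure difference.


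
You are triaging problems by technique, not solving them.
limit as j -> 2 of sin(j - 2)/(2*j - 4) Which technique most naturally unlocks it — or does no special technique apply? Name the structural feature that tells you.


Verdict: l'Hôpital's rule (0/0) — substituting 2 gives 0 over 0; differentiate top and bottom once and re-evaluate. Known elementary limits would finish this too — the rule just bypasses the case analysis.


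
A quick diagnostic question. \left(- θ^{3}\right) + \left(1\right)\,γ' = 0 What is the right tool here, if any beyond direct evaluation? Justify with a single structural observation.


Technique: no special technique — the slope is a pure function of θ; integrate both sides and be done.


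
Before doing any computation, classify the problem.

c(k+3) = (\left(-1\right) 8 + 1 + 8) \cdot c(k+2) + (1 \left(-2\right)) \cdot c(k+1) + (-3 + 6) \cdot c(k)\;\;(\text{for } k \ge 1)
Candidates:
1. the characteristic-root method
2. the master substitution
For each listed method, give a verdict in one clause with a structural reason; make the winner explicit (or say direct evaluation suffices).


Verdict: the characteristic-root method — because shifting k leaves the equation's coefficients unchanged, exponential trials reduce it to algebra.
- the characteristic-root method: yes, a natural case for it.
- the master substitution — with no divided-index recursive call, reindexing by powers of a base buys nothing.


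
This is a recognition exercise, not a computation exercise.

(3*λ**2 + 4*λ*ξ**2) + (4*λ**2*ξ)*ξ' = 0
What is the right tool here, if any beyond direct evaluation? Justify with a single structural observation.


Diagnosis: the exact-equation method — d/dξ of 3*λ**2 + 4*λ*ξ**2 equals d/dλ of 4*λ**2*ξ: the form is a total differential of one potential — integrate it exactly.


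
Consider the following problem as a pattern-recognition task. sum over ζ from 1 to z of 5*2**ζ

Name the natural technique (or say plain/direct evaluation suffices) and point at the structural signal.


Technique: the geometric series formula — term-over-term division gives 2 every time — index-free ratio, geometric sum formula applies.


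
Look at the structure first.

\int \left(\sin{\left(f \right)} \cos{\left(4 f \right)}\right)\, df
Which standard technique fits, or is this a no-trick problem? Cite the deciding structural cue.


Technique: a trigonometric identity — apply product-to-sum to \sin{\left(f \right)} \cos{\left(4 f \right)}: two clean single-angle terms replace one awkward product.


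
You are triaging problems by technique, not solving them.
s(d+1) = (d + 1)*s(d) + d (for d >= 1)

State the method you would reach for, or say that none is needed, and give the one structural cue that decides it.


Verdict: a summation factor — because the multiplier d + 1 is index-dependent, divide through by its running product and sum the resulting differences.


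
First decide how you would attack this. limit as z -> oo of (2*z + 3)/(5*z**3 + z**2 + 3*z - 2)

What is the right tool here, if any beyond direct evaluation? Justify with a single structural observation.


Diagnosis: dominant-term comparison — divide through by the highest power of z; every lower-order term dies and the dominant terms decide the limit. l'Hôpital's at-infinity variant applies to the expression viewed as a single quotient; the leading-term comparison is the direct route.


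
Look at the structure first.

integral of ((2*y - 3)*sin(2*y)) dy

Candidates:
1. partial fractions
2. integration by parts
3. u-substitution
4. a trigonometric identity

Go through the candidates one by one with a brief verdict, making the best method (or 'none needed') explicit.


Technique: integration by parts — a polynomial 2*y - 3 against the kernel sin(2*y) is the signature bounded-ladder case for integration by parts.
- partial fractions — the expression is not a ratio of polynomials that decomposes further.
- integration by parts: applicable, and directly so.
- u-substitution: no subexpression of the integrand pairs with its own derivative as a factor — individual terms may offer their own substitutions, but any change of variable covering the whole integral would have to be constructed from outside the expression.
- a trigonometric identity — there is no trigonometric structure whose rewriting would simplify the integrand.


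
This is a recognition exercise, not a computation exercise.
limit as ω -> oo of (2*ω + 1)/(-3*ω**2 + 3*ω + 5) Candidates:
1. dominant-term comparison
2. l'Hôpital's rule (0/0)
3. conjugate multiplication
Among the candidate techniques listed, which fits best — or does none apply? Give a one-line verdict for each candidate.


Technique: dominant-term comparison — divide through by the highest power of ω; every lower-order term dies and the dominant terms decide the limit.
- dominant-term comparison — a fit — the right tool for this form.
- l'Hôpital's rule (0/0) — no 0/0 form appears: written as one quotient, top and bottom both grow without bound, and the ratio is decided by their leading terms.
- conjugate multiplication — no difference of divergent radicals appears, so rationalizing has nothing to cancel.


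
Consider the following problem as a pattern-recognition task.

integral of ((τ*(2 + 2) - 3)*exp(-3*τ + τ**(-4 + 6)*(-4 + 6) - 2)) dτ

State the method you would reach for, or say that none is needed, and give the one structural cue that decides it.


Verdict: u-substitution — everything non-trivial happens through the inner expression (-3*τ + τ**(-4 + 6)*(-4 + 6) - 2), and its derivative accounts for the remaining factor up to a constant, so set u = (-3*τ + τ**(-4 + 6)*(-4 + 6) - 2).


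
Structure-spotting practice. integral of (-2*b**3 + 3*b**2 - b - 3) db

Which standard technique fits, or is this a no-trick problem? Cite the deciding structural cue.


Method: no special technique — scan for structure and find none: constant multiples of powers of b, integrate directly.


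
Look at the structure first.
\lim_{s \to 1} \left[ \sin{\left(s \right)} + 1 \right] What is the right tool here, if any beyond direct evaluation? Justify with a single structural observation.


Technique: no special technique — no vanishing denominator and no indeterminate clash at the point — evaluation is immediate.


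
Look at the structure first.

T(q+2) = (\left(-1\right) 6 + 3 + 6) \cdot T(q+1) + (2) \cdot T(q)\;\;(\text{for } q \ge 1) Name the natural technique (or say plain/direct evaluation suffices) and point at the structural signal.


Best approach: the characteristic-root method — try a geometric ansatz r^q: constant coefficients turn the recurrence into one polynomial equation in r.


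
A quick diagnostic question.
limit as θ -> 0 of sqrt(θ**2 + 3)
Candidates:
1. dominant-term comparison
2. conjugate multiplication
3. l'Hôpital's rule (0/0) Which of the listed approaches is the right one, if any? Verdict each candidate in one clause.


Diagnosis: no special technique — the expression is continuous at 0 — substitute and evaluate; no indeterminate form appears.
- dominant-term comparison — no dominant-degree comparison decides it.
- conjugate multiplication: no difference of divergent radicals appears, so rationalizing has nothing to cancel.
- l'Hôpital's rule (0/0): substituting the point gives a finite value outright — there is no indeterminate clash to repair.


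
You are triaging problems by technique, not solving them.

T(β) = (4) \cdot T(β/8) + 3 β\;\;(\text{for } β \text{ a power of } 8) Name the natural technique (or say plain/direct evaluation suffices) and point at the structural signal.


Diagnosis: the master substitution — treat m = log base 8 of β as the new clock: one recursion step advances m by one while β scales by 8.


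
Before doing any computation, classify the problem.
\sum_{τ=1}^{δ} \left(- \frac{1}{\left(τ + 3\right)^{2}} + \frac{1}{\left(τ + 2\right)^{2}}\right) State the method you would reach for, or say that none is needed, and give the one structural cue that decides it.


Method: telescoping — write out three consecutive terms and watch the interior cancel: the advanced copy one term subtracts reappears as the very next term's leading piece, pair after pair.


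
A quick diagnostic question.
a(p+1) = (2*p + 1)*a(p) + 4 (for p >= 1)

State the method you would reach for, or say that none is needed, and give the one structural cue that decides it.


Method: a summation factor — rescale the sequence by the product of the weights 2*p + 1 so far — the recurrence collapses to a plain running sum.


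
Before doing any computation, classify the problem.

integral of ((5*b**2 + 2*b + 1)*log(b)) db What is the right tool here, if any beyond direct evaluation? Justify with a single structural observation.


Technique: integration by parts — log(b) blocks direct integration but differentiates to something rational — parts with the polynomial factor 5*b**2 + 2*b + 1 as dv.


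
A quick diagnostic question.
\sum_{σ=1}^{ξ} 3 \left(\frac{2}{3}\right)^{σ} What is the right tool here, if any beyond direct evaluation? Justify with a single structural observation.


Diagnosis: the geometric series formula — consecutive terms stand in a fixed index-free ratio — the geometric sum formula closes it.


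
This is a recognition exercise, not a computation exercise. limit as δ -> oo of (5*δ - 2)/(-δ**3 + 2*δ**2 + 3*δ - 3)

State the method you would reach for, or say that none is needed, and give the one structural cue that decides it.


Diagnosis: dominant-term comparison — divide through by the highest power of δ; every lower-order term dies and the dominant terms decide the limit. l'Hôpital's at-infinity variant applies to the expression viewed as a single quotient; the leading-term comparison is the direct route.


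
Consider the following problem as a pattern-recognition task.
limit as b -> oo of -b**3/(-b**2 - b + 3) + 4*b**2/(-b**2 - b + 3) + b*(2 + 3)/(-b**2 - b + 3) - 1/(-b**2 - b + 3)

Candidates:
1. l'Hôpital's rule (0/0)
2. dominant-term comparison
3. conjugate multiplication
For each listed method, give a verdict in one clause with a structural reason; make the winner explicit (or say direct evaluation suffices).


Best approach: dominant-term comparison — divide by the highest power of b present: lower-order terms vanish and the dominant ratio remains.
- l'Hôpital's rule (0/0) — viewed as a single quotient this runs to ∞/∞, not the 0/0 clash this candidate addresses; an at-infinity variant of the rule would resolve it, but comparing leading growth reads the answer without differentiating.
- dominant-term comparison: yes, a natural case for it.
- conjugate multiplication — rationalization has no target — no divergent radical difference appears.


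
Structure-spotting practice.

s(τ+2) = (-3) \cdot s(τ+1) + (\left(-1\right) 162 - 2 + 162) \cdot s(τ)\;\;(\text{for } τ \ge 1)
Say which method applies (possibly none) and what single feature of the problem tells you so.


Verdict: the characteristic-root method — no index-dependence in the weights and nothing inhomogeneous: classic characteristic-equation setup.


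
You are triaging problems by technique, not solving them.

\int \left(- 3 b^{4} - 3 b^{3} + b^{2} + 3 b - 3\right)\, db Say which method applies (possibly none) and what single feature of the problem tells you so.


Technique: no special technique — nothing composite, nothing rational, nothing trigonometric — each constant-multiple power of b integrates by the power rule alone.


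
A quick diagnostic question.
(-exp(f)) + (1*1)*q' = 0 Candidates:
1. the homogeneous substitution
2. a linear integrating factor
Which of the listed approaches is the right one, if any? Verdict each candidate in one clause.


Diagnosis: no special technique — solved for the derivative, q never appears on the right — this is a direct integration in f, not a differential-equations problem at heart.
- the homogeneous substitution: the slope is not a function of the ratio of the variables alone.
- a linear integrating factor — with the unknown absent the integrating factor is a formality; direct integration is the working structure.


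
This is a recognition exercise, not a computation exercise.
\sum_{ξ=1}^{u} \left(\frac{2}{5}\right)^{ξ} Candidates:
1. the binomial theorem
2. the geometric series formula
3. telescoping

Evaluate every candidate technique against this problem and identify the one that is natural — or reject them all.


Diagnosis: the geometric series formula — term-over-term division gives \frac{2}{5} every time — index-free ratio, geometric sum formula applies.
- the binomial theorem: the terms lack the binomial-coefficient-weighted complementary-power pattern of an expansion.
- the geometric series formula — yes, a natural case for it.
- telescoping: the terms as presented offer no neighboring cancellation — a telescoping rewrite may exist, but the displayed structure does not hand one over.


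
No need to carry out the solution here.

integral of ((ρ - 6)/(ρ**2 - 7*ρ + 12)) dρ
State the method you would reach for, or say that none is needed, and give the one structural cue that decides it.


Diagnosis: partial fractions — the bottom factors while the top stays lower-degree — split into simple fractions and integrate piece by piece.


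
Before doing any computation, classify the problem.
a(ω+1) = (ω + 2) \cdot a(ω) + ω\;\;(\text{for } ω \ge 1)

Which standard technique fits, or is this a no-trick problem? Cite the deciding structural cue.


Best approach: a summation factor — rescale the sequence by the product of the weights ω + 2 so far — the recurrence collapses to a plain running sum.


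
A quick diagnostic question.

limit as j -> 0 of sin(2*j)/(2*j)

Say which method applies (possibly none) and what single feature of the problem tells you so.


Verdict: l'Hôpital's rule (0/0) — numerator and denominator both vanish at 0 — a genuine 0/0 form, which is exactly when l'Hôpital applies. One could equally expand both pieces locally and compare leading terms; the rule does that in one stroke.


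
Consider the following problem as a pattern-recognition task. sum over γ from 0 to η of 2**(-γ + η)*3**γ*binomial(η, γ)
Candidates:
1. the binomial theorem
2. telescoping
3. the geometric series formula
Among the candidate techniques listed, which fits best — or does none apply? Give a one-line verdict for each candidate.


Verdict: the binomial theorem — terms weighting binomial(η, γ) against matched powers of 3 and 2 reassemble into (3 + 2)^η by the binomial theorem.
- the binomial theorem: yes — fits the structure here.
- telescoping: in the displayed form, no term reappears at a neighboring index to cancel against.
- the geometric series formula: the term-to-term ratio drifts with the index — the one thing the geometric formula cannot absorb.


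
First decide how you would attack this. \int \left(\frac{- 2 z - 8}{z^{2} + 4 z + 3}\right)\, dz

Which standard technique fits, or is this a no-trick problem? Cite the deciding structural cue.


Best approach: partial fractions — the bottom factors while the top stays lower-degree — split into simple fractions and integrate piece by piece.


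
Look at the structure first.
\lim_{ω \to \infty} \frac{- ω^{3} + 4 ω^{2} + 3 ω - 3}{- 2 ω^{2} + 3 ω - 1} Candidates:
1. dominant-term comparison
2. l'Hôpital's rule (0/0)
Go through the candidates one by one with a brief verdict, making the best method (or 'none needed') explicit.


Best approach: dominant-term comparison — divide through by the highest power of ω; every lower-order term dies and the dominant terms decide the limit.
- dominant-term comparison — yes, a natural case for it.
- l'Hôpital's rule (0/0): no 0/0 form appears: written as one quotient, top and bottom both grow without bound, and the ratio is decided by their leading terms.


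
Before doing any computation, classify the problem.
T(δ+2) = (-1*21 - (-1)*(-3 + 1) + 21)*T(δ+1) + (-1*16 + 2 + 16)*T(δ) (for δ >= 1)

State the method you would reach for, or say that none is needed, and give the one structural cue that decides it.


Verdict: the characteristic-root method — shift-invariance with fixed coefficients calls for exponential trials; the characteristic polynomial finds every r^δ.


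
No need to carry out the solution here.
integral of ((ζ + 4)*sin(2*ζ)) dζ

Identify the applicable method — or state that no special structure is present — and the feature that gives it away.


Method: integration by parts — the integrand splits as ζ + 4 times sin(2*ζ) — repeatedly differentiating the polynomial part kills it, which is the parts ladder.


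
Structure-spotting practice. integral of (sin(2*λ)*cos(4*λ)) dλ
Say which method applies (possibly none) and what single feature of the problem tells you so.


Verdict: a trigonometric identity — the identity turns sin(2*λ)*cos(4*λ) into two lone cosines/sines, each trivially integrable.


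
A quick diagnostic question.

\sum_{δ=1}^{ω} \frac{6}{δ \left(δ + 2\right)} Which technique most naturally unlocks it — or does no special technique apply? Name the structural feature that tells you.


Method: telescoping — one partial-fraction pass turns \frac{6}{δ \left(δ + 2\right)} into a shifted difference, and shifted differences telescope.


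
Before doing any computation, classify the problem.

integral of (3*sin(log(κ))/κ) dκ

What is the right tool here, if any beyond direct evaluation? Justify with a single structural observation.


Diagnosis: u-substitution — collected, the integrand has one factor that is, up to a constant, the derivative of an inner expression the rest depends on — substitute for that inner expression.


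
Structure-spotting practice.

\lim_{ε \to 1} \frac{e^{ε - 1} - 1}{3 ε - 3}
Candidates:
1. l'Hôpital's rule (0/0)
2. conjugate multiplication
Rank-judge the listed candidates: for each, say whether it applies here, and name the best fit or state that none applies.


Verdict: l'Hôpital's rule (0/0) — the 0/0 form at 1 is the signature situation for l'Hôpital's rule. The standard small-argument limits would also carry it; the rule is the systematic route.
- l'Hôpital's rule (0/0) — yes — fits the structure here.
- conjugate multiplication — the conjugate move applies to radical differences, which this is not.


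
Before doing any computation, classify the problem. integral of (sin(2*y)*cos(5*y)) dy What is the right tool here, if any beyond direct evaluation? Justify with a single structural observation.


Technique: a trigonometric identity — cross-frequency products like sin(2*y)*cos(5*y) are the textbook product-to-sum case — the identity converts them to directly integrable sinusoids.


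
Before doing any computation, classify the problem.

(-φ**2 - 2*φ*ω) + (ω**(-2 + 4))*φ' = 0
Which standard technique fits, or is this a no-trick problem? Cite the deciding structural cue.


Verdict: the homogeneous substitution — the slope's numerator and denominator have matching total degree, so it depends only on φ/ω and the ratio substitution collapses it. This doubles as a Bernoulli equation in the unknown as written; the homogeneous route needs no setup at all.


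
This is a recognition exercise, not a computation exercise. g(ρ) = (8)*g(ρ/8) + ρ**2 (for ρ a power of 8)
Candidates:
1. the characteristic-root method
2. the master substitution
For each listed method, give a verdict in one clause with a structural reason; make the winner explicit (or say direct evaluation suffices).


Method: the master substitution — the argument ρ/8 divides the index by 8; the standard ρ = 8^m substitution converts it to a constant-shift recurrence.
- the characteristic-root method: the recursion divides its index rather than shifting it — outside the constant-shift family the root method covers.
- the master substitution: yes — fits the structure here.


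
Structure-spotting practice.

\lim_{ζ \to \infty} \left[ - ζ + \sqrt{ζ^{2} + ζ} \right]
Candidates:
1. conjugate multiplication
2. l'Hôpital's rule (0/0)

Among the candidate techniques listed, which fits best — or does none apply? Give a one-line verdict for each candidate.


Technique: conjugate multiplication — two divergent pieces with a minus sign between them and a radical in the mix: rationalize \sqrt{ζ^{2} + ζ} - ζ before any limit law applies.
- conjugate multiplication — a fit — the right tool for this form.
- l'Hôpital's rule (0/0): no quotient structure at all: the clash is ∞ minus ∞, which rationalizing converts into a tractable ratio.


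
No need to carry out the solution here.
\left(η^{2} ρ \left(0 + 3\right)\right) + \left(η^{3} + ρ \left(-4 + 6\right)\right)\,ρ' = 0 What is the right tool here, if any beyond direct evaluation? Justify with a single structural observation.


Verdict: the exact-equation method — equality of cross partials is the green light — assemble the potential function term by term.


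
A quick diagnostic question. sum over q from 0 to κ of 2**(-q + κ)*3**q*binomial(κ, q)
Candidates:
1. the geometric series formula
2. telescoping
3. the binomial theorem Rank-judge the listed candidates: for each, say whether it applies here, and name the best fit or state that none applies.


Diagnosis: the binomial theorem — the binomial coefficients weight matched powers of 3 and 2, which is exactly the expansion of a binomial power.
- the geometric series formula: there is no constant term-to-term ratio.
- telescoping — the summand is not presented as a shifted difference — a telescoping rewrite may exist, but the displayed structure does not offer one.
- the binomial theorem: yes, a natural case for it.


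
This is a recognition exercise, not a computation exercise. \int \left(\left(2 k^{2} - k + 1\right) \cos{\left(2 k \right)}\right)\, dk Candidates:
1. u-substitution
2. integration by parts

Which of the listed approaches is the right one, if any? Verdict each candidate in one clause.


Diagnosis: integration by parts — a polynomial 2 k^{2} - k + 1 against the kernel \cos{\left(2 k \right)} is the signature bounded-ladder case for integration by parts.
- u-substitution — no subexpression of the integrand pairs with its own derivative as a factor — individual terms may offer their own substitutions, but any change of variable covering the whole integral would have to be constructed from outside the expression.
- integration by parts — yes, a natural case for it.


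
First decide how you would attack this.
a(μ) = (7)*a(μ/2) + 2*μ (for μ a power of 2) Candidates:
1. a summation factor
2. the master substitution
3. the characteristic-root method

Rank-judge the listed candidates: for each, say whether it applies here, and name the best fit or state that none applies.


Best approach: the master substitution — divide-the-index recursion (μ/2 inside the call) straightens out once the index is rewritten as 2^m.
- a summation factor — a divided-index call is outside the fixed-shift first-order family a summation factor normalizes.
- the master substitution: yes — fits the structure here.
- the characteristic-root method — the recursion divides its index rather than shifting it — outside the constant-shift family the root method covers.


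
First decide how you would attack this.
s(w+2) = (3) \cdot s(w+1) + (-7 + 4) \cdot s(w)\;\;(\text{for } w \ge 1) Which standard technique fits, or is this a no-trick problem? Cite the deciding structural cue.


Best approach: the characteristic-root method — because shifting w leaves the equation's coefficients unchanged, exponential trials reduce it to algebra.


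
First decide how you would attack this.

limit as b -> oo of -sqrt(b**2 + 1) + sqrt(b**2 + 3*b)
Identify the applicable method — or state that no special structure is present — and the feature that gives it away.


Best approach: conjugate multiplication — infinity minus infinity with a radical in play — multiply by the conjugate so the divergences of sqrt(b**2 + 3*b) and sqrt(b**2 + 1) annihilate.


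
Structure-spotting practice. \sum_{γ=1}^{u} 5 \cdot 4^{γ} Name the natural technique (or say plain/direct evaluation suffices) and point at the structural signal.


Diagnosis: the geometric series formula — consecutive terms stand in a fixed index-free ratio — the geometric sum formula closes it.


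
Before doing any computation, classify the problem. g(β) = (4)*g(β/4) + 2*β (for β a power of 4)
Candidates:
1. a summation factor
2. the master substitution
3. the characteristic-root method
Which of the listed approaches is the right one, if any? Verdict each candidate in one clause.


Technique: the master substitution — a divide-and-conquer shape: argument β/4, so change variables with β = 4^m and solve the linear version.
- a summation factor — a divided-index call is outside the fixed-shift first-order family a summation factor normalizes.
- the master substitution: a fit — the right tool for this form.
- the characteristic-root method: the recursion divides its index rather than shifting it — outside the constant-shift family the root method covers.


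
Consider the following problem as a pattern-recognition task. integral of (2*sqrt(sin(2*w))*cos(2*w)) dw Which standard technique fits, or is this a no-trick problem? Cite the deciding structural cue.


Method: u-substitution — structure check: outer function, inner expression sin(2*w), inner derivative as a factor — the classic u = sin(2*w) pattern.


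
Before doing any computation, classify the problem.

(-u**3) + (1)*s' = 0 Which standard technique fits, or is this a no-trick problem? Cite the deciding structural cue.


Method: no special technique — with s absent the equation is not coupled at all: direct integration in u.


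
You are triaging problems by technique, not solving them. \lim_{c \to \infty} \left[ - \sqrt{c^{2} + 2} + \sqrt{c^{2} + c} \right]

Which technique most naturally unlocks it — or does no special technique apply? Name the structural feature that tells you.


Best approach: conjugate multiplication — infinity minus infinity with a radical in play — multiply by the conjugate so the divergences of \sqrt{c^{2} + c} and \sqrt{c^{2} + 2} annihilate.


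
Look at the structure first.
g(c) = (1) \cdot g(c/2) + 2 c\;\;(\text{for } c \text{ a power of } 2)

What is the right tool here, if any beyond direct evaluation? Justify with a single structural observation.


Best approach: the master substitution — the argument contracts 2-fold per step: reindex c exponentially and solve the linear recurrence in the new index.


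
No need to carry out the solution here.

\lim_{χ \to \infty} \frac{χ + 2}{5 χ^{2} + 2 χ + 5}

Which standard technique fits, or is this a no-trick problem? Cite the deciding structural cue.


Verdict: dominant-term comparison — as χ grows, only the highest-degree terms matter — compare leading terms and read the limit off. Viewed as a single quotient this is an ∞/∞ form — an at-infinity application of l'Hôpital's rule would also resolve it; comparing leading growth reads the answer without differentiating.


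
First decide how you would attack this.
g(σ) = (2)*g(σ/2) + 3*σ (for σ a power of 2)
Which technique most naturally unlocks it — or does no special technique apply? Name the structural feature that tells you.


Best approach: the master substitution — the argument σ/2 divides the index by 2; the standard σ = 2^m substitution converts it to a constant-shift recurrence.


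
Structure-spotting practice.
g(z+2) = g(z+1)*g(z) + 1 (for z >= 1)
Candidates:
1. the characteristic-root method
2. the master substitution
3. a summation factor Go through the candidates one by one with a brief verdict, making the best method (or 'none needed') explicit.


Method: no special technique — the unknown enters the rule nonlinearly, not as a weighted sum — no linear method is even well-posed.
- the characteristic-root method: nonlinearity rules out exponential-mode superposition from the start.
- the master substitution — the recursive argument is a shift of the index, not a fixed fraction of it.
- a summation factor: no summation factor applies — the rule is not linear in the sequence values.


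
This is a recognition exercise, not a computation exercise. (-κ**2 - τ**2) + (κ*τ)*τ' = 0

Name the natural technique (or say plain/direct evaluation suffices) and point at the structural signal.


Diagnosis: the homogeneous substitution — solved for the derivative, the right side is unchanged under scaling κ and τ together — it depends only on the ratio τ/κ, so substitute a single ratio variable. This doubles as a Bernoulli equation in the unknown as written; the homogeneous route needs no setup at all.


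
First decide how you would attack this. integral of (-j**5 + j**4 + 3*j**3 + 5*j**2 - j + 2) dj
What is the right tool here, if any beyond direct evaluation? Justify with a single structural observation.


Diagnosis: no special technique — a term-by-term power-rule job in j; no substitution or rearrangement earns its keep here.


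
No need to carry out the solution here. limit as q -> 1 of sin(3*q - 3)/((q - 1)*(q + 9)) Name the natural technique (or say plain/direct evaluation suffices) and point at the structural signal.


Verdict: l'Hôpital's rule (0/0) — plug in 1: top and bottom both hit zero, so differentiate each and retry. Expanding numerator and denominator to first order gives the same value — the rule automates exactly that.


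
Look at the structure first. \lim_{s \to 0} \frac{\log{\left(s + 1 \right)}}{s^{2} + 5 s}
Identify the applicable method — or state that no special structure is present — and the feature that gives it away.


Technique: l'Hôpital's rule (0/0) — numerator and denominator both vanish at 0 — a genuine 0/0 form, which is exactly when l'Hôpital applies. Known elementary limits would finish this too — the rule just bypasses the case analysis.


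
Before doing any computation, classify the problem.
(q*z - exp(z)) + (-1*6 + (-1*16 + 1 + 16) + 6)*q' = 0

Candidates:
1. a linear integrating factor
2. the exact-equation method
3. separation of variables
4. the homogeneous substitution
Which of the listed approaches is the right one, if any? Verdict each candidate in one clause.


Best approach: a linear integrating factor — q appears only to the first power with coefficient z — the classic integrating-factor setup.
- a linear integrating factor: applies; the problem has the shape this method handles.
- the exact-equation method — no potential function has this form as its differential, as written.
- separation of variables: the two dependences are entangled, not a clean product of one-variable pieces.
- the homogeneous substitution — the slope does not depend on the ratio of the variables alone.


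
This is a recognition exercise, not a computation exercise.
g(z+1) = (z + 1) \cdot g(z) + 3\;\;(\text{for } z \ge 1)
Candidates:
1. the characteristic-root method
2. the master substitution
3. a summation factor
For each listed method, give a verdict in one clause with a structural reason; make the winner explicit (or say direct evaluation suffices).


Method: a summation factor — first-order, linear, moving coefficient z + 1: the discrete analogue of an integrating factor handles it.
- the characteristic-root method — the coefficients vary with the index, breaking the constant-coefficient structure the method needs.
- the master substitution: this is shift-type recursion, outside the divide-and-conquer template.
- a summation factor — yes, a natural case for it.


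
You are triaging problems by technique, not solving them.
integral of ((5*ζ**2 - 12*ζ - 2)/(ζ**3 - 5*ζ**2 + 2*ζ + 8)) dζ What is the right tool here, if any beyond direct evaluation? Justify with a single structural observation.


Diagnosis: partial fractions — rational integrand, reducible denominator ζ**3 - 5*ζ**2 + 2*ζ + 8: decompose first, integrate second.


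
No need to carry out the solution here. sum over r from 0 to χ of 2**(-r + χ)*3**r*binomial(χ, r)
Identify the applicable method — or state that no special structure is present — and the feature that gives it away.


Verdict: the binomial theorem — the summand is term r of a binomial expansion in 3 and 2; the whole sum is a single power.


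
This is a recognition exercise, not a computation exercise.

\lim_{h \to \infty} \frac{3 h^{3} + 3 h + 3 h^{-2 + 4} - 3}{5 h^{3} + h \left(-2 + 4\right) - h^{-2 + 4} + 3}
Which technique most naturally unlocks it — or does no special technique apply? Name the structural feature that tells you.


Technique: dominant-term comparison — divide through by the highest power of h; every lower-order term dies and the dominant terms decide the limit. Viewed as a single quotient this is an ∞/∞ form — an at-infinity application of l'Hôpital's rule would also resolve it; comparing leading growth reads the answer without differentiating.


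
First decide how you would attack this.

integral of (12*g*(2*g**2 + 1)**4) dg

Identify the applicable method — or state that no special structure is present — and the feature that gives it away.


Best approach: u-substitution — read it as f(2*g**2 + 1) times a constant multiple of d(2*g**2 + 1): one substitution, u = 2*g**2 + 1, finishes it. A patient expand-and-integrate also lands it; recognizing the inner expression is the shortcut.


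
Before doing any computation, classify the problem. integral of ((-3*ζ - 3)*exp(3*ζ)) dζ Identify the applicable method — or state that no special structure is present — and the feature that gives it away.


Best approach: integration by parts — a polynomial -3*ζ - 3 against the kernel exp(3*ζ) is the signature bounded-ladder case for integration by parts.


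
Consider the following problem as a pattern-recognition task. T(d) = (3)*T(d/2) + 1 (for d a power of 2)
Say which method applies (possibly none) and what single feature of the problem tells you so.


Technique: the master substitution — treat m = log base 2 of d as the new clock: one recursion step advances m by one while d scales by 2.


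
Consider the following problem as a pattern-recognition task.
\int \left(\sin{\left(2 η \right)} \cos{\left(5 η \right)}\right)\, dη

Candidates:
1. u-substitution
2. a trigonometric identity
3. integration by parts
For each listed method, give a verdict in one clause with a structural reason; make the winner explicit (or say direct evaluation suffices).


Best approach: a trigonometric identity — mixed-frequency products such as \sin{\left(2 η \right)} \cos{\left(5 η \right)} are designed for the product-to-sum formula.
- u-substitution: no subexpression of the integrand serves as a whole-integral substitution inner — individual terms may offer their own, but none carries its derivative as a factor of the full integrand; a working change of variable would have to be constructed from outside the expression.
- a trigonometric identity: yes — fits the structure here.
- integration by parts: not the fit here: there is no polynomial factor to ladder down — parts can still close the trigonometric product by recursion, though the identity rewrite is the direct route.


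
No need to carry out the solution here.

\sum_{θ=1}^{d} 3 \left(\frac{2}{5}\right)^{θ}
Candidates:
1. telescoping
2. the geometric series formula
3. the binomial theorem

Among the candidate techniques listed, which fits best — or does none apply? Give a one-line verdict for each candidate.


Best approach: the geometric series formula — consecutive terms stand in a fixed index-free ratio — the geometric sum formula closes it.
- telescoping: in the displayed form, no term reappears at a neighboring index to cancel against.
- the geometric series formula: yes — fits the structure here.
- the binomial theorem — the terms lack the binomial-coefficient-weighted complementary-power pattern of an expansion.


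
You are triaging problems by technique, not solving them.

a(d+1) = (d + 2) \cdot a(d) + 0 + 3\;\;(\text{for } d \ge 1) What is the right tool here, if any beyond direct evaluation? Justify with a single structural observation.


Diagnosis: a summation factor — one-term recursion with variable weight d + 2 is solved by product normalization, not by root-finding.
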